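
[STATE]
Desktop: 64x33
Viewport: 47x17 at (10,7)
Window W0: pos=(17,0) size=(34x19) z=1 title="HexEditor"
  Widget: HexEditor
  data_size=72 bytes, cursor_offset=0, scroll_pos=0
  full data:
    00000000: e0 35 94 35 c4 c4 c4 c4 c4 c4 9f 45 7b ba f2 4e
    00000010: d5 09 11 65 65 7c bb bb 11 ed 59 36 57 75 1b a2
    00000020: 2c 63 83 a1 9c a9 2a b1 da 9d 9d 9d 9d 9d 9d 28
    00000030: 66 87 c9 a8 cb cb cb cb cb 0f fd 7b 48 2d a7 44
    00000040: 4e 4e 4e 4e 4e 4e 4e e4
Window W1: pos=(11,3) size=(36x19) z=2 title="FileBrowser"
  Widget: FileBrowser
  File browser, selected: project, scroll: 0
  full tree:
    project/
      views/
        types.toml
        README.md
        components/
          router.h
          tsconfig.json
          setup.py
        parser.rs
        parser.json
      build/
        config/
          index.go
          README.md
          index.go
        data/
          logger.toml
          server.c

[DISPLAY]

 ┃    [+] views/                    ┃e e┃      
 ┃    [+] build/                    ┃   ┃      
 ┃                                  ┃   ┃      
 ┃                                  ┃   ┃      
 ┃                                  ┃   ┃      
 ┃                                  ┃   ┃      
 ┃                                  ┃   ┃      
 ┃                                  ┃   ┃      
 ┃                                  ┃   ┃      
 ┃                                  ┃   ┃      
 ┃                                  ┃   ┃      
 ┃                                  ┃━━━┛      
 ┃                                  ┃          
 ┃                                  ┃          
 ┗━━━━━━━━━━━━━━━━━━━━━━━━━━━━━━━━━━┛          
                                               
                                               


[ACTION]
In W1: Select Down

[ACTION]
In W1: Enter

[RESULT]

 ┃  > [-] views/                    ┃e e┃      
 ┃      types.toml                  ┃   ┃      
 ┃      README.md                   ┃   ┃      
 ┃      [+] components/             ┃   ┃      
 ┃      parser.rs                   ┃   ┃      
 ┃      parser.json                 ┃   ┃      
 ┃    [+] build/                    ┃   ┃      
 ┃                                  ┃   ┃      
 ┃                                  ┃   ┃      
 ┃                                  ┃   ┃      
 ┃                                  ┃   ┃      
 ┃                                  ┃━━━┛      
 ┃                                  ┃          
 ┃                                  ┃          
 ┗━━━━━━━━━━━━━━━━━━━━━━━━━━━━━━━━━━┛          
                                               
                                               


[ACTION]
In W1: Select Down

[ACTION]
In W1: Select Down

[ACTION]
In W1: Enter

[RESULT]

 ┃    [-] views/                    ┃e e┃      
 ┃      types.toml                  ┃   ┃      
 ┃    > README.md                   ┃   ┃      
 ┃      [+] components/             ┃   ┃      
 ┃      parser.rs                   ┃   ┃      
 ┃      parser.json                 ┃   ┃      
 ┃    [+] build/                    ┃   ┃      
 ┃                                  ┃   ┃      
 ┃                                  ┃   ┃      
 ┃                                  ┃   ┃      
 ┃                                  ┃   ┃      
 ┃                                  ┃━━━┛      
 ┃                                  ┃          
 ┃                                  ┃          
 ┗━━━━━━━━━━━━━━━━━━━━━━━━━━━━━━━━━━┛          
                                               
                                               


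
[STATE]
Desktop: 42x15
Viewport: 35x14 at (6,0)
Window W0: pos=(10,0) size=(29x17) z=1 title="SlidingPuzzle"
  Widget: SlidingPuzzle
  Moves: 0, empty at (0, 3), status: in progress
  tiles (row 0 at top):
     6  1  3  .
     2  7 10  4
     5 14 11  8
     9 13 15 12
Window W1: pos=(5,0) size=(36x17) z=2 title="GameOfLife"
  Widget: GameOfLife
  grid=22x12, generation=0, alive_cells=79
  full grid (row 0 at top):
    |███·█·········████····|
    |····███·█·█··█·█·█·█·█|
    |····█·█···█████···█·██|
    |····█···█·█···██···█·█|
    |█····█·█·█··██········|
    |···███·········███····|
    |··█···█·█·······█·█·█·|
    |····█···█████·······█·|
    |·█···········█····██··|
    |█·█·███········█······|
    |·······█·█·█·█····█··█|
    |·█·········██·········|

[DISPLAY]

━━━━━━━━━━━━━━━━━━━━━━━━━━━━━━━━━━┓
 GameOfLife                       ┃
──────────────────────────────────┨
Gen: 0                            ┃
███·█·········████····            ┃
····███·█·█··█·█·█·█·█            ┃
····█·█···█████···█·██            ┃
····█···█·█···██···█·█            ┃
█····█·█·█··██········            ┃
···███·········███····            ┃
··█···█·█·······█·█·█·            ┃
····█···█████·······█·            ┃
·█···········█····██··            ┃
█·█·███········█······            ┃


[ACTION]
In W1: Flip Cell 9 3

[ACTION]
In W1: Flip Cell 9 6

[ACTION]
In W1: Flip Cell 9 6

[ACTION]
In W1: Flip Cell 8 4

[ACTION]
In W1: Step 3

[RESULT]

━━━━━━━━━━━━━━━━━━━━━━━━━━━━━━━━━━┓
 GameOfLife                       ┃
──────────────────────────────────┨
Gen: 3                            ┃
···████···█·····████··            ┃
··█···█··███···█····█·            ┃
·······██·······███··█            ┃
···██····███···██████·            ┃
····█····███··███·····            ┃
··██·········█········            ┃
··██·█········██···█··            ┃
··█···██········███·█·            ┃
·█·····██·······█···█·            ┃
██····██····██····██··            ┃


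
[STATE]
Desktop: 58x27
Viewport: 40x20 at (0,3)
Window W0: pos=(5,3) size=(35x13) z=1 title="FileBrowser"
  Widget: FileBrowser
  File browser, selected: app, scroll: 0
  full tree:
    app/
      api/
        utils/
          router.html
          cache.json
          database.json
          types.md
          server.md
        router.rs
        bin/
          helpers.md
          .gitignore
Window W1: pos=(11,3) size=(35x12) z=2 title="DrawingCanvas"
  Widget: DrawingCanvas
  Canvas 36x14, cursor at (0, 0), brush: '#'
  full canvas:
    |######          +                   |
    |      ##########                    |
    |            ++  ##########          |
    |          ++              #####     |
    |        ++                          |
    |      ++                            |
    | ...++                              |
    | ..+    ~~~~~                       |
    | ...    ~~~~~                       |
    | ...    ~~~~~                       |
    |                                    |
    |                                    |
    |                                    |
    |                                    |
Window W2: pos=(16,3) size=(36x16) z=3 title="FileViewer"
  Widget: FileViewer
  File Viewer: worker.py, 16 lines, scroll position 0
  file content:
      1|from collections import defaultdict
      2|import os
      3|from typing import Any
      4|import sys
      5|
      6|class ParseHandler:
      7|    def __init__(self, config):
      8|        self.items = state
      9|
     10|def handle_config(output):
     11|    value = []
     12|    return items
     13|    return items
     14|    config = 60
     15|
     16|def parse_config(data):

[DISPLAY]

     ┏━━━━━┏━━━━┏━━━━━━━━━━━━━━━━━━━━━━━
     ┃ File┃ Dra┃ FileViewer            
     ┠─────┠────┠───────────────────────
     ┃> [-]┃####┃from collections import
     ┃    [┃    ┃import os              
     ┃     ┃    ┃from typing import Any 
     ┃     ┃    ┃import sys             
     ┃     ┃    ┃                       
     ┃     ┃    ┃class ParseHandler:    
     ┃     ┃ ...┃    def __init__(self, 
     ┃     ┃ ..+┃        self.items = st
     ┃     ┗━━━━┃                       
     ┗━━━━━━━━━━┃def handle_config(outpu
                ┃    value = []         
                ┃    return items       
                ┗━━━━━━━━━━━━━━━━━━━━━━━
                                        
                                        
                                        
                                        


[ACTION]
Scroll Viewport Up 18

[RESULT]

                                        
                                        
                                        
     ┏━━━━━┏━━━━┏━━━━━━━━━━━━━━━━━━━━━━━
     ┃ File┃ Dra┃ FileViewer            
     ┠─────┠────┠───────────────────────
     ┃> [-]┃####┃from collections import
     ┃    [┃    ┃import os              
     ┃     ┃    ┃from typing import Any 
     ┃     ┃    ┃import sys             
     ┃     ┃    ┃                       
     ┃     ┃    ┃class ParseHandler:    
     ┃     ┃ ...┃    def __init__(self, 
     ┃     ┃ ..+┃        self.items = st
     ┃     ┗━━━━┃                       
     ┗━━━━━━━━━━┃def handle_config(outpu
                ┃    value = []         
                ┃    return items       
                ┗━━━━━━━━━━━━━━━━━━━━━━━
                                        


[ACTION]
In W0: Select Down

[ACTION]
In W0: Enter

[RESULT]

                                        
                                        
                                        
     ┏━━━━━┏━━━━┏━━━━━━━━━━━━━━━━━━━━━━━
     ┃ File┃ Dra┃ FileViewer            
     ┠─────┠────┠───────────────────────
     ┃  [-]┃####┃from collections import
     ┃  > [┃    ┃import os              
     ┃     ┃    ┃from typing import Any 
     ┃     ┃    ┃import sys             
     ┃     ┃    ┃                       
     ┃     ┃    ┃class ParseHandler:    
     ┃     ┃ ...┃    def __init__(self, 
     ┃     ┃ ..+┃        self.items = st
     ┃     ┗━━━━┃                       
     ┗━━━━━━━━━━┃def handle_config(outpu
                ┃    value = []         
                ┃    return items       
                ┗━━━━━━━━━━━━━━━━━━━━━━━
                                        


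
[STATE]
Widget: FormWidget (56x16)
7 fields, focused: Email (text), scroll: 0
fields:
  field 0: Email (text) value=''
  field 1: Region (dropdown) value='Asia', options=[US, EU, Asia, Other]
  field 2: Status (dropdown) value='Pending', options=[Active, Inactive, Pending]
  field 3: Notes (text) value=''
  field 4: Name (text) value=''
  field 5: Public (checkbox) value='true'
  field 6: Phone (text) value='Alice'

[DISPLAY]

> Email:      [                                        ]
  Region:     [Asia                                   ▼]
  Status:     [Pending                                ▼]
  Notes:      [                                        ]
  Name:       [                                        ]
  Public:     [x]                                       
  Phone:      [Alice                                   ]
                                                        
                                                        
                                                        
                                                        
                                                        
                                                        
                                                        
                                                        
                                                        


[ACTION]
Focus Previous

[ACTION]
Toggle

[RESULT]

  Email:      [                                        ]
  Region:     [Asia                                   ▼]
  Status:     [Pending                                ▼]
  Notes:      [                                        ]
  Name:       [                                        ]
  Public:     [x]                                       
> Phone:      [Alice                                   ]
                                                        
                                                        
                                                        
                                                        
                                                        
                                                        
                                                        
                                                        
                                                        


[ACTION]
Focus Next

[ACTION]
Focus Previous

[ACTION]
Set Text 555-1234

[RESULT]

  Email:      [                                        ]
  Region:     [Asia                                   ▼]
  Status:     [Pending                                ▼]
  Notes:      [                                        ]
  Name:       [                                        ]
  Public:     [x]                                       
> Phone:      [555-1234                                ]
                                                        
                                                        
                                                        
                                                        
                                                        
                                                        
                                                        
                                                        
                                                        


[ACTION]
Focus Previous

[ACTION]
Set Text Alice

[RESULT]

  Email:      [                                        ]
  Region:     [Asia                                   ▼]
  Status:     [Pending                                ▼]
  Notes:      [                                        ]
  Name:       [                                        ]
> Public:     [x]                                       
  Phone:      [555-1234                                ]
                                                        
                                                        
                                                        
                                                        
                                                        
                                                        
                                                        
                                                        
                                                        


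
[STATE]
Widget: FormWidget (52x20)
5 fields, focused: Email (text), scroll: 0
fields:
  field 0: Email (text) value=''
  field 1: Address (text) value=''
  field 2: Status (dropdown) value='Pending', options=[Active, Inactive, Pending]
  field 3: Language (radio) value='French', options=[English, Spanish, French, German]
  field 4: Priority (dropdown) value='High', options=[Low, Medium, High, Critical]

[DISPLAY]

> Email:      [                                    ]
  Address:    [                                    ]
  Status:     [Pending                            ▼]
  Language:   ( ) English  ( ) Spanish  (●) French  
  Priority:   [High                               ▼]
                                                    
                                                    
                                                    
                                                    
                                                    
                                                    
                                                    
                                                    
                                                    
                                                    
                                                    
                                                    
                                                    
                                                    
                                                    


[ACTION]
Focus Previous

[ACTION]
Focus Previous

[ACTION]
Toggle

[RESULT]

  Email:      [                                    ]
  Address:    [                                    ]
  Status:     [Pending                            ▼]
> Language:   ( ) English  ( ) Spanish  (●) French  
  Priority:   [High                               ▼]
                                                    
                                                    
                                                    
                                                    
                                                    
                                                    
                                                    
                                                    
                                                    
                                                    
                                                    
                                                    
                                                    
                                                    
                                                    


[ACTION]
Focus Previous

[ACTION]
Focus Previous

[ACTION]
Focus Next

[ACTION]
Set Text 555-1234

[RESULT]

  Email:      [                                    ]
  Address:    [                                    ]
> Status:     [Pending                            ▼]
  Language:   ( ) English  ( ) Spanish  (●) French  
  Priority:   [High                               ▼]
                                                    
                                                    
                                                    
                                                    
                                                    
                                                    
                                                    
                                                    
                                                    
                                                    
                                                    
                                                    
                                                    
                                                    
                                                    


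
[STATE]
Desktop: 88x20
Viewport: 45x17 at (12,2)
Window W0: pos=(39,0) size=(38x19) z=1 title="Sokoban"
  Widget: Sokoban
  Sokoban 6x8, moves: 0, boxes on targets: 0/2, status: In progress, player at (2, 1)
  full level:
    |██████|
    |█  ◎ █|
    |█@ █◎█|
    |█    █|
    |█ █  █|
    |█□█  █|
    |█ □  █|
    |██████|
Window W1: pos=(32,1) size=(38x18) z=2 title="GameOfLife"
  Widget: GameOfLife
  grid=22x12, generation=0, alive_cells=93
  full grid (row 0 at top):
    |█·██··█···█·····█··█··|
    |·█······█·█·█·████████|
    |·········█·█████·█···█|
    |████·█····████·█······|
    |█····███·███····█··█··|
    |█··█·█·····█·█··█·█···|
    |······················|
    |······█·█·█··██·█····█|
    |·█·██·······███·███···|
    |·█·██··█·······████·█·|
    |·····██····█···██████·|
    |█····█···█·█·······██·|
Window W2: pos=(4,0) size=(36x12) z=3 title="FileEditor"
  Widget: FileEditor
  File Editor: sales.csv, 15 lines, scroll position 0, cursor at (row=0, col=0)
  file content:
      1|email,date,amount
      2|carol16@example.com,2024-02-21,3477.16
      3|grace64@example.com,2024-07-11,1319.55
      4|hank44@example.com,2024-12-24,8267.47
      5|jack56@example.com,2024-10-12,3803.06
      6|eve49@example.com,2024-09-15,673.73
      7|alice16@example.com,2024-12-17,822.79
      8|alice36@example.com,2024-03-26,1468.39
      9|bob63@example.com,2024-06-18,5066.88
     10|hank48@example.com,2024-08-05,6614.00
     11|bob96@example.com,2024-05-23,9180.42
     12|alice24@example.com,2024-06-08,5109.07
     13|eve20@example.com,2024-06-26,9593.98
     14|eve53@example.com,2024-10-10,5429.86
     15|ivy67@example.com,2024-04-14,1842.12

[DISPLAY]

───────────────────────────┨Life             
ate,amount                ▲┃─────────────────
@example.com,2024-02-21,34█┃                 
@example.com,2024-07-11,13░┃···█·····█··█··  
example.com,2024-12-24,826░┃·█·█·█·████████  
example.com,2024-10-12,380░┃··█·█████·█···█  
xample.com,2024-09-15,673.░┃···████·█······  
@example.com,2024-12-17,82░┃█·███····█··█··  
@example.com,2024-03-26,14▼┃····█·█··█·█···  
━━━━━━━━━━━━━━━━━━━━━━━━━━━┛···············  
                    ┃······█·█·█··██·█····█  
                    ┃·█·██·······███·███···  
                    ┃·█·██··█·······████·█·  
                    ┃·····██····█···██████·  
                    ┃█····█···█·█·······██·  
                    ┃                        
                    ┗━━━━━━━━━━━━━━━━━━━━━━━━


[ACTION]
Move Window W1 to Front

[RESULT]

────────────────────┃ GameOfLife             
ate,amount          ┠────────────────────────
@example.com,2024-02┃Gen: 0                  
@example.com,2024-07┃█·██··█···█·····█··█··  
example.com,2024-12-┃·█······█·█·█·████████  
example.com,2024-10-┃·········█·█████·█···█  
xample.com,2024-09-1┃████·█····████·█······  
@example.com,2024-12┃█····███·███····█··█··  
@example.com,2024-03┃█··█·█·····█·█··█·█···  
━━━━━━━━━━━━━━━━━━━━┃······················  
                    ┃······█·█·█··██·█····█  
                    ┃·█·██·······███·███···  
                    ┃·█·██··█·······████·█·  
                    ┃·····██····█···██████·  
                    ┃█····█···█·█·······██·  
                    ┃                        
                    ┗━━━━━━━━━━━━━━━━━━━━━━━━


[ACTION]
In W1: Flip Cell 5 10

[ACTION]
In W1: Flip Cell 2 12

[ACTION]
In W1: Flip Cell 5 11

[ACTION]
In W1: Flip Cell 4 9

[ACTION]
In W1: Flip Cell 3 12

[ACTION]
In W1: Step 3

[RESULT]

────────────────────┃ GameOfLife             
ate,amount          ┠────────────────────────
@example.com,2024-02┃Gen: 3                  
@example.com,2024-07┃·██······█·█··········  
example.com,2024-12-┃█·██···············█··  
example.com,2024-10-┃█················███··  
xample.com,2024-09-1┃█····█··█·····██·██···  
@example.com,2024-12┃··█···█·······██······  
@example.com,2024-03┃···███···█·······██···  
━━━━━━━━━━━━━━━━━━━━┃····██···██····█······  
                    ┃···██·····█···█·███···  
                    ┃···█·██··········█·██·  
                    ┃···█···█··█··█·····█·█  
                    ┃····██·█···█·······███  
                    ┃·····██···············  
                    ┃                        
                    ┗━━━━━━━━━━━━━━━━━━━━━━━━


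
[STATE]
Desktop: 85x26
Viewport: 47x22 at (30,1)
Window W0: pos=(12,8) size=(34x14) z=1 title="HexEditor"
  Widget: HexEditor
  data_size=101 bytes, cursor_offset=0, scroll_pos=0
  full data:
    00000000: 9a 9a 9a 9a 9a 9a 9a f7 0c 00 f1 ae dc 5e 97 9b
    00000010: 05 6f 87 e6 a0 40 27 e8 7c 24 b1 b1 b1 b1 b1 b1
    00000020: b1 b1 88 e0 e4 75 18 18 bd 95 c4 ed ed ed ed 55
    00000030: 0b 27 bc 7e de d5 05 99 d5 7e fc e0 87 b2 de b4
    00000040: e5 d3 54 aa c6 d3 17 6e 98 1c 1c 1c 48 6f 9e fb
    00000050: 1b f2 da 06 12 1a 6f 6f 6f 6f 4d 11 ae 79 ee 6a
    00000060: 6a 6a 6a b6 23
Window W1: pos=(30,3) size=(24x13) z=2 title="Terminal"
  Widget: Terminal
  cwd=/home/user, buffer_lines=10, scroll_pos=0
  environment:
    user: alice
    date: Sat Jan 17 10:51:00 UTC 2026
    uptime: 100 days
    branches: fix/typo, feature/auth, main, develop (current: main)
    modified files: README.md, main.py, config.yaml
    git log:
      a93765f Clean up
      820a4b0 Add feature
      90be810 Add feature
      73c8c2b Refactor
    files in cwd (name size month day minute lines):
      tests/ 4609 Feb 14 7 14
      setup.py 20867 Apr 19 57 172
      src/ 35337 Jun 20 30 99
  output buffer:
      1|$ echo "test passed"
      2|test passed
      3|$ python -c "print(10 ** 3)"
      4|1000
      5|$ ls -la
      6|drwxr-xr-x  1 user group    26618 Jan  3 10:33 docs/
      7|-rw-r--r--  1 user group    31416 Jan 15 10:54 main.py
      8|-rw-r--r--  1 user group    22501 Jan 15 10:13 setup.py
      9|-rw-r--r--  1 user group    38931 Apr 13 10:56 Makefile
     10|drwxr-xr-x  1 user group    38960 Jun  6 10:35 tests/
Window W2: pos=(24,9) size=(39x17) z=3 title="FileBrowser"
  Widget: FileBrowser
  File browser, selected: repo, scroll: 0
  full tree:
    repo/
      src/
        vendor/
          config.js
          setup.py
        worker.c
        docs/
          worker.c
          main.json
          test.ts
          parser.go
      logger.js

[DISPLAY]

                                               
                                               
┏━━━━━━━━━━━━━━━━━━━━━━┓                       
┃ Terminal             ┃                       
┠──────────────────────┨                       
┃$ echo "test passed"  ┃                       
┃test passed           ┃                       
┃$ python -c "print(10 ┃                       
━━━━━━━━━━━━━━━━━━━━━━━━━━━━━━━━┓              
Browser                         ┃              
────────────────────────────────┨              
 repo/                          ┃              
+] src/                         ┃              
ogger.js                        ┃              
                                ┃              
                                ┃              
                                ┃              
                                ┃              
                                ┃              
                                ┃              
                                ┃              
                                ┃              


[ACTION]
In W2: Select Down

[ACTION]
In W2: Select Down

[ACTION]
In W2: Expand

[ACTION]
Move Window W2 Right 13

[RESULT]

                                               
                                               
┏━━━━━━━━━━━━━━━━━━━━━━┓                       
┃ Terminal             ┃                       
┠──────────────────────┨                       
┃$ echo "test passed"  ┃                       
┃test passed           ┃                       
┃$ python -c "print(10 ┃                       
┃1000  ┏━━━━━━━━━━━━━━━━━━━━━━━━━━━━━━━━━━━━━┓ 
┃$ ls -┃ FileBrowser                         ┃ 
┃drwxr-┠─────────────────────────────────────┨ 
┃-rw-r-┃  [-] repo/                          ┃ 
┃-rw-r-┃    [+] src/                         ┃ 
┃-rw-r-┃  > logger.js                        ┃ 
┗━━━━━━┃                                     ┃ 
a 06 12┃                                     ┃ 
a b6 23┃                                     ┃ 
       ┃                                     ┃ 
       ┃                                     ┃ 
       ┃                                     ┃ 
━━━━━━━┃                                     ┃ 
       ┃                                     ┃ 


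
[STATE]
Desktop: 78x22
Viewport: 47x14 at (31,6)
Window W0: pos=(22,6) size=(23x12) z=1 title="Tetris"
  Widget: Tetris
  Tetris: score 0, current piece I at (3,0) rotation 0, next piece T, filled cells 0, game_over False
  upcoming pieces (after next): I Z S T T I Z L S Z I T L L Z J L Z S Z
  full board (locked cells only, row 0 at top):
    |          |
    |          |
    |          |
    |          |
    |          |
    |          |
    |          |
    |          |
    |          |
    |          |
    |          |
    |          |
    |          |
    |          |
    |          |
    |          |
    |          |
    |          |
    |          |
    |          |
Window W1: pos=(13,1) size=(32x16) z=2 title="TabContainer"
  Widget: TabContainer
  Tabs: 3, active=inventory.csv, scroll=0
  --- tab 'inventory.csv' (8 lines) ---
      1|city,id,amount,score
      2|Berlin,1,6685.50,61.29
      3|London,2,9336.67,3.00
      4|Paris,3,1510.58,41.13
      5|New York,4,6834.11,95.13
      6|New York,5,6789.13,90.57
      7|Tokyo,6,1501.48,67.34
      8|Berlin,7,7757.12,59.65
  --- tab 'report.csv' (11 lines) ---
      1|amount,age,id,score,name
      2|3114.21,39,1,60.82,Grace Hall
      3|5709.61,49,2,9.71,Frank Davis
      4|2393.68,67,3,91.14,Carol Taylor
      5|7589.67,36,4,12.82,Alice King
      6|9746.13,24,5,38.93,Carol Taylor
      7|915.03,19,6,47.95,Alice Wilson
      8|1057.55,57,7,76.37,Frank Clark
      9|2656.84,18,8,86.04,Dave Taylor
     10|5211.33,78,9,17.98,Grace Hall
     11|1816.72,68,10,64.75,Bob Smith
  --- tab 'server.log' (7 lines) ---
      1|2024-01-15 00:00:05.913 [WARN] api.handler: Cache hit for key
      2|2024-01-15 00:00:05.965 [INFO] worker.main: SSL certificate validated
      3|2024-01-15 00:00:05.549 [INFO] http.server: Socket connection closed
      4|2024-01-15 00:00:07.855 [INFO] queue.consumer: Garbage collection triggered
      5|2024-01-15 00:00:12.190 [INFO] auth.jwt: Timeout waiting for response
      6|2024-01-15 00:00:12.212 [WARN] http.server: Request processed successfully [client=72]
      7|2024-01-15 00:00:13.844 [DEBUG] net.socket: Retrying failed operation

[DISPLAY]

ore          ┃                                 
61.29        ┃                                 
3.00         ┃                                 
1.13         ┃                                 
1,95.13      ┃                                 
3,90.57      ┃                                 
7.34         ┃                                 
59.65        ┃                                 
             ┃                                 
             ┃                                 
━━━━━━━━━━━━━┛                                 
━━━━━━━━━━━━━┛                                 
                                               
                                               


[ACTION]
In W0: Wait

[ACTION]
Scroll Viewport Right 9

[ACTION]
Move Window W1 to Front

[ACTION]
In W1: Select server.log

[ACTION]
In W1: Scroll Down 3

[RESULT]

07.855 [INFO]┃                                 
12.190 [INFO]┃                                 
12.212 [WARN]┃                                 
13.844 [DEBUG┃                                 
             ┃                                 
             ┃                                 
             ┃                                 
             ┃                                 
             ┃                                 
             ┃                                 
━━━━━━━━━━━━━┛                                 
━━━━━━━━━━━━━┛                                 
                                               
                                               


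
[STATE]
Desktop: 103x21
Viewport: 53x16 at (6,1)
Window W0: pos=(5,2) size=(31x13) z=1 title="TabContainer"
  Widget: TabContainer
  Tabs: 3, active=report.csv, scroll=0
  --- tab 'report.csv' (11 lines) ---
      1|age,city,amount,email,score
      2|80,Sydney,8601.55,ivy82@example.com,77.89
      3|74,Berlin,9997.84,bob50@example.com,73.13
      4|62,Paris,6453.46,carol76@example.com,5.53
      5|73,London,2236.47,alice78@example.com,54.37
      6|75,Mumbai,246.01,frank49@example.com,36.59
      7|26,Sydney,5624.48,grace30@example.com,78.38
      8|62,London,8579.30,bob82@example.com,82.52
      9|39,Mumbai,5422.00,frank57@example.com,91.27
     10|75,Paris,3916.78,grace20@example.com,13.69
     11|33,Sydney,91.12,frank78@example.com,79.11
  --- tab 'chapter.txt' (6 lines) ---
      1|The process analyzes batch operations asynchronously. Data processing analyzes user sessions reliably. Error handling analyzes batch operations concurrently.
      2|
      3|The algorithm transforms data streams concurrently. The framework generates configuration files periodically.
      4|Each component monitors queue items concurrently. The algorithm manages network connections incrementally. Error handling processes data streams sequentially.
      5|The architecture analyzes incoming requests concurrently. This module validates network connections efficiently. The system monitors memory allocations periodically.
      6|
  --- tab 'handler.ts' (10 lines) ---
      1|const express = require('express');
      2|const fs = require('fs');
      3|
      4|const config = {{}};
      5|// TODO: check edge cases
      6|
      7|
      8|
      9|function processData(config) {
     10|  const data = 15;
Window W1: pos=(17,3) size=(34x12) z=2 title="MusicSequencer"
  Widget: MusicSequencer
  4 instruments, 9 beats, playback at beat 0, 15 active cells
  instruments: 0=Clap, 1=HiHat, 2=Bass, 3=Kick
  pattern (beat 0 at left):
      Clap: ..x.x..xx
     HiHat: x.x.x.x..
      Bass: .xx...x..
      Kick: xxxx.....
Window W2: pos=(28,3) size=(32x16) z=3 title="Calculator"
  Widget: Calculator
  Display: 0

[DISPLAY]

                                                     
━━━━━━━━━━━━━━━━━━━━━━━━━━━━━┓                       
 TabContain┏━━━━━━━━━━┏━━━━━━━━━━━━━━━━━━━━━━━━━━━━━━
───────────┃ MusicSequ┃ Calculator                   
[report.csv┠──────────┠──────────────────────────────
───────────┃      ▼123┃                             0
age,city,am┃  Clap··█·┃┌───┬───┬───┬───┐             
80,Sydney,8┃ HiHat█·█·┃│ 7 │ 8 │ 9 │ ÷ │             
74,Berlin,9┃  Bass·██·┃├───┼───┼───┼───┤             
62,Paris,64┃  Kick████┃│ 4 │ 5 │ 6 │ × │             
73,London,2┃          ┃├───┼───┼───┼───┤             
75,Mumbai,2┃          ┃│ 1 │ 2 │ 3 │ - │             
26,Sydney,5┃          ┃├───┼───┼───┼───┤             
━━━━━━━━━━━┗━━━━━━━━━━┃│ 0 │ . │ = │ + │             
                      ┃├───┼───┼───┼───┤             
                      ┃│ C │ MC│ MR│ M+│             


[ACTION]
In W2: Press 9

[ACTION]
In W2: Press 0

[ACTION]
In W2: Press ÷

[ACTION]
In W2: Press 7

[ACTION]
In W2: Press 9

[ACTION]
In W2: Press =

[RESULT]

                                                     
━━━━━━━━━━━━━━━━━━━━━━━━━━━━━┓                       
 TabContain┏━━━━━━━━━━┏━━━━━━━━━━━━━━━━━━━━━━━━━━━━━━
───────────┃ MusicSequ┃ Calculator                   
[report.csv┠──────────┠──────────────────────────────
───────────┃      ▼123┃                   1.139240506
age,city,am┃  Clap··█·┃┌───┬───┬───┬───┐             
80,Sydney,8┃ HiHat█·█·┃│ 7 │ 8 │ 9 │ ÷ │             
74,Berlin,9┃  Bass·██·┃├───┼───┼───┼───┤             
62,Paris,64┃  Kick████┃│ 4 │ 5 │ 6 │ × │             
73,London,2┃          ┃├───┼───┼───┼───┤             
75,Mumbai,2┃          ┃│ 1 │ 2 │ 3 │ - │             
26,Sydney,5┃          ┃├───┼───┼───┼───┤             
━━━━━━━━━━━┗━━━━━━━━━━┃│ 0 │ . │ = │ + │             
                      ┃├───┼───┼───┼───┤             
                      ┃│ C │ MC│ MR│ M+│             


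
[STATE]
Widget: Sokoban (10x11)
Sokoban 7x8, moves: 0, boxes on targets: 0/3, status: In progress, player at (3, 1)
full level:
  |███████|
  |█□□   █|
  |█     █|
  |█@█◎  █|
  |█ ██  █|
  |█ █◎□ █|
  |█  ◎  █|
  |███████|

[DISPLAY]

███████   
█□□   █   
█     █   
█@█◎  █   
█ ██  █   
█ █◎□ █   
█  ◎  █   
███████   
Moves: 0  
          
          


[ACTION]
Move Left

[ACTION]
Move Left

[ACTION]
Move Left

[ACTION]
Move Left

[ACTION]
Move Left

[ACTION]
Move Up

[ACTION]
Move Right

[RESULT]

███████   
█□□   █   
█ @   █   
█ █◎  █   
█ ██  █   
█ █◎□ █   
█  ◎  █   
███████   
Moves: 2  
          
          
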